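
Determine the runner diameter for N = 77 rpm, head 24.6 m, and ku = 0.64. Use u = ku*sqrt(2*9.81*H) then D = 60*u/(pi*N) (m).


u = 0.64 * sqrt(2*9.81*24.6) = 14.0604 m/s
D = 60 * 14.0604 / (pi * 77) = 3.4874 m


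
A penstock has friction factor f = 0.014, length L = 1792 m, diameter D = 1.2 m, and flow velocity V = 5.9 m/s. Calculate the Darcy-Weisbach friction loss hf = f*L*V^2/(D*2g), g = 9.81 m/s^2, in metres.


hf = 0.014 * 1792 * 5.9^2 / (1.2 * 2 * 9.81) = 37.0928 m


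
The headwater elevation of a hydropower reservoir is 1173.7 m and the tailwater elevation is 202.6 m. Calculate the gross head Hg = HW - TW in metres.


Hg = 1173.7 - 202.6 = 971.1000 m


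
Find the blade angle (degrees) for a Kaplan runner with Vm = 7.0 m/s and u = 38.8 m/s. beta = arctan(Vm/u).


beta = arctan(7.0 / 38.8) = 10.2269 degrees


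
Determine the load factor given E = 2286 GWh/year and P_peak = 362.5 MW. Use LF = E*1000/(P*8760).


LF = 2286 * 1000 / (362.5 * 8760) = 0.7199


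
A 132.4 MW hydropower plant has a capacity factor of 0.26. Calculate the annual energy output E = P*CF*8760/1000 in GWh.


E = 132.4 * 0.26 * 8760 / 1000 = 301.5542 GWh


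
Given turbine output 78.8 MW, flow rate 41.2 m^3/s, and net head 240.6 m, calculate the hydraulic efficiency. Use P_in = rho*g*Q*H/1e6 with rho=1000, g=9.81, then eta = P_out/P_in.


P_in = 1000 * 9.81 * 41.2 * 240.6 / 1e6 = 97.2438 MW
eta = 78.8 / 97.2438 = 0.8103


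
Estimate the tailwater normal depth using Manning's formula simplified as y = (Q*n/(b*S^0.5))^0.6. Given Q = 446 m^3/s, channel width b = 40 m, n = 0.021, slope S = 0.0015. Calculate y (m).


y = (446 * 0.021 / (40 * 0.0015^0.5))^0.6 = 2.9435 m


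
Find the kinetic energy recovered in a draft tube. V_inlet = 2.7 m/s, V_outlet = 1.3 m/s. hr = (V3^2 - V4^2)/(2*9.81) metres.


hr = (2.7^2 - 1.3^2) / (2*9.81) = 0.2854 m


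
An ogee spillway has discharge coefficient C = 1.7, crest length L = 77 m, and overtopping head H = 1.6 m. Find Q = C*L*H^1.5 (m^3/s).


Q = 1.7 * 77 * 1.6^1.5 = 264.9230 m^3/s


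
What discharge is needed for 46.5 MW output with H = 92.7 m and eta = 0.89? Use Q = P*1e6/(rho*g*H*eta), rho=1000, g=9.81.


Q = 46.5 * 1e6 / (1000 * 9.81 * 92.7 * 0.89) = 57.4532 m^3/s


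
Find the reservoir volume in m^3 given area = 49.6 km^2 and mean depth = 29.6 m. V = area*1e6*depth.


V = 49.6 * 1e6 * 29.6 = 1.4682e+09 m^3


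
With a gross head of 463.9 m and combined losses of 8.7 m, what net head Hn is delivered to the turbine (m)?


Hn = 463.9 - 8.7 = 455.2000 m


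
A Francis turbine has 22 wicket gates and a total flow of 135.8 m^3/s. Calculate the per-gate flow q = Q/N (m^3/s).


q = 135.8 / 22 = 6.1727 m^3/s


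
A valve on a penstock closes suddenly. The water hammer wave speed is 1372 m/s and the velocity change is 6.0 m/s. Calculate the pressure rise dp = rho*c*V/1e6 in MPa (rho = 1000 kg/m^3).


dp = 1000 * 1372 * 6.0 / 1e6 = 8.2320 MPa


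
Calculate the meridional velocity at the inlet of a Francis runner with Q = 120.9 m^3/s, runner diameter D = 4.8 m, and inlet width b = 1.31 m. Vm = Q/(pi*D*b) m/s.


Vm = 120.9 / (pi * 4.8 * 1.31) = 6.1202 m/s


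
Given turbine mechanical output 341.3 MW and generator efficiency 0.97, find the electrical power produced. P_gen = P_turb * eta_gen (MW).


P_gen = 341.3 * 0.97 = 331.0610 MW


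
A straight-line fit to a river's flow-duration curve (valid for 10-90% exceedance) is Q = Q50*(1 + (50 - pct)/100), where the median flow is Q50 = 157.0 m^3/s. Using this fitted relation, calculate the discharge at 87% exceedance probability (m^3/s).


Q = 157.0 * (1 + (50 - 87)/100) = 98.9100 m^3/s


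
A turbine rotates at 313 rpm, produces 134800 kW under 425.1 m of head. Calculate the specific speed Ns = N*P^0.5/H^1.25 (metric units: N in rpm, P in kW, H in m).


Ns = 313 * 134800^0.5 / 425.1^1.25 = 59.5354


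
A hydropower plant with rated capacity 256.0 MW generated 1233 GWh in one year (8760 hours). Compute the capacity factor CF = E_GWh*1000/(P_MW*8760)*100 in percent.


CF = 1233 * 1000 / (256.0 * 8760) * 100 = 54.9818 %


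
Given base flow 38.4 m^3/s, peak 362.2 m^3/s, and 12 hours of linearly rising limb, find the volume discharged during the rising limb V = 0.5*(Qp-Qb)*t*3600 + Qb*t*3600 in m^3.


V = 0.5*(362.2 - 38.4)*12*3600 + 38.4*12*3600 = 8.6530e+06 m^3


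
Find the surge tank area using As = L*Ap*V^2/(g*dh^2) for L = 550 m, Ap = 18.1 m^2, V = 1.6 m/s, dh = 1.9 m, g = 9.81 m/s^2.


As = 550 * 18.1 * 1.6^2 / (9.81 * 1.9^2) = 719.6230 m^2


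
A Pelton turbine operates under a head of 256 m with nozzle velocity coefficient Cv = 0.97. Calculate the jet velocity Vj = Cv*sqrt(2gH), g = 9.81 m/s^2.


Vj = 0.97 * sqrt(2*9.81*256) = 68.7450 m/s


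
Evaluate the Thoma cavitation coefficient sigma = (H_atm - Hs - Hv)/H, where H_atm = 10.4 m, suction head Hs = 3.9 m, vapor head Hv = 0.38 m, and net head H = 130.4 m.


sigma = (10.4 - 3.9 - 0.38) / 130.4 = 0.0469


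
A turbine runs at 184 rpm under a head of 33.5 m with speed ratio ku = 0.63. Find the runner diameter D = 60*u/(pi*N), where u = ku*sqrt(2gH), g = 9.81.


u = 0.63 * sqrt(2*9.81*33.5) = 16.1515 m/s
D = 60 * 16.1515 / (pi * 184) = 1.6765 m


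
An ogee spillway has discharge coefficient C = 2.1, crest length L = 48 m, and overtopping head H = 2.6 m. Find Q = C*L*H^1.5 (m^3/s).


Q = 2.1 * 48 * 2.6^1.5 = 422.5913 m^3/s


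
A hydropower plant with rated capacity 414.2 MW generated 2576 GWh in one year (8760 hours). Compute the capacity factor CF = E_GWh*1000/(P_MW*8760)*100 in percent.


CF = 2576 * 1000 / (414.2 * 8760) * 100 = 70.9956 %


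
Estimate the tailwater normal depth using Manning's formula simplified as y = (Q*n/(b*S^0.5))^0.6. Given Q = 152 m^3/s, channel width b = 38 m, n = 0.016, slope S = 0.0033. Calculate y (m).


y = (152 * 0.016 / (38 * 0.0033^0.5))^0.6 = 1.0670 m


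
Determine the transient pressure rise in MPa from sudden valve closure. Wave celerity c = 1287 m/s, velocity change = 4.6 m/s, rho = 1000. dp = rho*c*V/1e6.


dp = 1000 * 1287 * 4.6 / 1e6 = 5.9202 MPa


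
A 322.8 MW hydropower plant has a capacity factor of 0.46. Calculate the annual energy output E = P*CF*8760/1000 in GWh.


E = 322.8 * 0.46 * 8760 / 1000 = 1300.7549 GWh


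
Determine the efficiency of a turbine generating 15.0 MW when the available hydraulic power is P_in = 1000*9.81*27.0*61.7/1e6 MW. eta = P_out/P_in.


P_in = 1000 * 9.81 * 27.0 * 61.7 / 1e6 = 16.3425 MW
eta = 15.0 / 16.3425 = 0.9179


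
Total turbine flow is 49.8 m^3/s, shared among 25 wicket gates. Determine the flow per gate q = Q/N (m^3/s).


q = 49.8 / 25 = 1.9920 m^3/s


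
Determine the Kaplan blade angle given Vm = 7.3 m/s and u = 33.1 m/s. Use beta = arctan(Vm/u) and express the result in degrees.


beta = arctan(7.3 / 33.1) = 12.4371 degrees


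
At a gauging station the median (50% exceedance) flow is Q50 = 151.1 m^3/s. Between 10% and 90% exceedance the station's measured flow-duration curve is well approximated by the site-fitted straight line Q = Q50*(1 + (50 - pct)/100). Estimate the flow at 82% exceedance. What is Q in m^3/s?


Q = 151.1 * (1 + (50 - 82)/100) = 102.7480 m^3/s


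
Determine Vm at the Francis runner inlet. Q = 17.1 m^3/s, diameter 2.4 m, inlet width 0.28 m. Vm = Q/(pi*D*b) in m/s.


Vm = 17.1 / (pi * 2.4 * 0.28) = 8.0998 m/s


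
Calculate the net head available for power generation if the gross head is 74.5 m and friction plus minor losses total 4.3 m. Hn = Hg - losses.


Hn = 74.5 - 4.3 = 70.2000 m


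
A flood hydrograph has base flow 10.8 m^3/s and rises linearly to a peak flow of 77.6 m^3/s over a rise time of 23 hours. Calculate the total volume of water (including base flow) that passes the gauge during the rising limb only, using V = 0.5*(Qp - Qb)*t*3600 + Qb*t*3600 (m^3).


V = 0.5*(77.6 - 10.8)*23*3600 + 10.8*23*3600 = 3.6598e+06 m^3


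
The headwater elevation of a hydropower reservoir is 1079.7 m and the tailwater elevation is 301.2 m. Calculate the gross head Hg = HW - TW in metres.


Hg = 1079.7 - 301.2 = 778.5000 m


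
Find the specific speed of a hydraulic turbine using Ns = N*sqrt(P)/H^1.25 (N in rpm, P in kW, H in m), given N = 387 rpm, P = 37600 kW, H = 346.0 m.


Ns = 387 * 37600^0.5 / 346.0^1.25 = 50.2875


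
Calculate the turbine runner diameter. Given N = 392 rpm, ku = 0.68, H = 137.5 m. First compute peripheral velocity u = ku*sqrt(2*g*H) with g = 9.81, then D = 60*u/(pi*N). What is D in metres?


u = 0.68 * sqrt(2*9.81*137.5) = 35.3191 m/s
D = 60 * 35.3191 / (pi * 392) = 1.7208 m


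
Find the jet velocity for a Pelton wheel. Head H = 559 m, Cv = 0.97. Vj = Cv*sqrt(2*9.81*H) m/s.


Vj = 0.97 * sqrt(2*9.81*559) = 101.5844 m/s


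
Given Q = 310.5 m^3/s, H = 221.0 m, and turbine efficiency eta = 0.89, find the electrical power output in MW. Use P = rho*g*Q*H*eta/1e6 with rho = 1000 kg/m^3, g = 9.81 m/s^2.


P = 1000 * 9.81 * 310.5 * 221.0 * 0.89 / 1e6 = 599.1187 MW


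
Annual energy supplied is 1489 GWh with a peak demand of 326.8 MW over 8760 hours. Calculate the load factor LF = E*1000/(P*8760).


LF = 1489 * 1000 / (326.8 * 8760) = 0.5201


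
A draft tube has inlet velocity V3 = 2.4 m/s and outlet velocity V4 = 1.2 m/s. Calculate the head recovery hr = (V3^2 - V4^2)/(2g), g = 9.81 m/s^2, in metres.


hr = (2.4^2 - 1.2^2) / (2*9.81) = 0.2202 m


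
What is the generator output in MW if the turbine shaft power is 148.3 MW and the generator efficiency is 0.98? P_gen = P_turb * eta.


P_gen = 148.3 * 0.98 = 145.3340 MW


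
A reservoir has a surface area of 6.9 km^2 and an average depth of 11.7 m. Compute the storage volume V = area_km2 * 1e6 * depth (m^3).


V = 6.9 * 1e6 * 11.7 = 8.0730e+07 m^3


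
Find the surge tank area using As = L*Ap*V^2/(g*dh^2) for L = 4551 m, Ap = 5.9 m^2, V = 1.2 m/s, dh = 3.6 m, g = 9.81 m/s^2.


As = 4551 * 5.9 * 1.2^2 / (9.81 * 3.6^2) = 304.1216 m^2


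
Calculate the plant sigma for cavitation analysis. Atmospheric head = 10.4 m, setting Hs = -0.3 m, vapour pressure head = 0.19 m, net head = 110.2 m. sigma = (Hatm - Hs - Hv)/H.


sigma = (10.4 - (-0.3) - 0.19) / 110.2 = 0.0954


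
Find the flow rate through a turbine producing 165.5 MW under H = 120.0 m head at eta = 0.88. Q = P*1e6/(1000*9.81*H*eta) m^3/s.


Q = 165.5 * 1e6 / (1000 * 9.81 * 120.0 * 0.88) = 159.7589 m^3/s


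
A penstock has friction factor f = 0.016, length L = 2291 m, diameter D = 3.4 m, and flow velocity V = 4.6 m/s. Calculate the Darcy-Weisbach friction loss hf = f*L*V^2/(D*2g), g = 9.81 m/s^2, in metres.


hf = 0.016 * 2291 * 4.6^2 / (3.4 * 2 * 9.81) = 11.6274 m


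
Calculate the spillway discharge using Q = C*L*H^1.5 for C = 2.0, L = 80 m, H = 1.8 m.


Q = 2.0 * 80 * 1.8^1.5 = 386.3925 m^3/s


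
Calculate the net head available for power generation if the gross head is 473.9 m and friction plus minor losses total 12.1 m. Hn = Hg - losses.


Hn = 473.9 - 12.1 = 461.8000 m


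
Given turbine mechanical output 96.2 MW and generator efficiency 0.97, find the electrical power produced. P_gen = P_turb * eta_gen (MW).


P_gen = 96.2 * 0.97 = 93.3140 MW


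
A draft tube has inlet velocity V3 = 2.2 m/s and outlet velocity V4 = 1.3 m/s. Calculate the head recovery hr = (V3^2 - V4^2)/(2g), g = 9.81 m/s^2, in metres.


hr = (2.2^2 - 1.3^2) / (2*9.81) = 0.1606 m


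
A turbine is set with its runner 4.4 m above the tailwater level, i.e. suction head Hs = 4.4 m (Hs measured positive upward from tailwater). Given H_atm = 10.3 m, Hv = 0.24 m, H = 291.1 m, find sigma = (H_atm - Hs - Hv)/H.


sigma = (10.3 - 4.4 - 0.24) / 291.1 = 0.0194


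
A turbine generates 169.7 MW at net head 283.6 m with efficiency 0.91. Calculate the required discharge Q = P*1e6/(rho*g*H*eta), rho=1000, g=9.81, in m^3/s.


Q = 169.7 * 1e6 / (1000 * 9.81 * 283.6 * 0.91) = 67.0294 m^3/s


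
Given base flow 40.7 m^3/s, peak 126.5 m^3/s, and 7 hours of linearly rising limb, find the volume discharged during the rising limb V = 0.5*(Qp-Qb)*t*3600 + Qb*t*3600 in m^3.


V = 0.5*(126.5 - 40.7)*7*3600 + 40.7*7*3600 = 2.1067e+06 m^3


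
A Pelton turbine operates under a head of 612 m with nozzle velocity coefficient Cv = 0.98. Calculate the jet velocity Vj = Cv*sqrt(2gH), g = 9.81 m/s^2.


Vj = 0.98 * sqrt(2*9.81*612) = 107.3869 m/s


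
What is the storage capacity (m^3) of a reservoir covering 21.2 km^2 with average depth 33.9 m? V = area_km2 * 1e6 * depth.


V = 21.2 * 1e6 * 33.9 = 7.1868e+08 m^3


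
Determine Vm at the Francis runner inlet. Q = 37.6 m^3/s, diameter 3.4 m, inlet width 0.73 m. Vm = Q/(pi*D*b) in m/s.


Vm = 37.6 / (pi * 3.4 * 0.73) = 4.8221 m/s


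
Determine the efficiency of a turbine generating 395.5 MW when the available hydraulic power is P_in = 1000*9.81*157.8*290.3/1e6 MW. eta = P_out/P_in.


P_in = 1000 * 9.81 * 157.8 * 290.3 / 1e6 = 449.3896 MW
eta = 395.5 / 449.3896 = 0.8801


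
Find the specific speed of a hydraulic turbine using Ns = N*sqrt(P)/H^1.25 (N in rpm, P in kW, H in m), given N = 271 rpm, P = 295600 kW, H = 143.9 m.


Ns = 271 * 295600^0.5 / 143.9^1.25 = 295.6280


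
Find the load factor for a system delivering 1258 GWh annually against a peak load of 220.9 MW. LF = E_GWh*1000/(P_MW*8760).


LF = 1258 * 1000 / (220.9 * 8760) = 0.6501


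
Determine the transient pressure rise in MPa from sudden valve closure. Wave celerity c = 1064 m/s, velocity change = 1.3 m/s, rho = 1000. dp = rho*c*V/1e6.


dp = 1000 * 1064 * 1.3 / 1e6 = 1.3832 MPa


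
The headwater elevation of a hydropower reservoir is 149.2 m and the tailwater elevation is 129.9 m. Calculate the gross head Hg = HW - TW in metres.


Hg = 149.2 - 129.9 = 19.3000 m


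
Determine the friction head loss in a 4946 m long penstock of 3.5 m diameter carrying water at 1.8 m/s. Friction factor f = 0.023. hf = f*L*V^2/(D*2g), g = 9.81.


hf = 0.023 * 4946 * 1.8^2 / (3.5 * 2 * 9.81) = 5.3673 m


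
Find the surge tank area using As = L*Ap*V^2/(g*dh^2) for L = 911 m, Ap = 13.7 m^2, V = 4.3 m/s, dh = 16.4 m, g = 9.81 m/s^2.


As = 911 * 13.7 * 4.3^2 / (9.81 * 16.4^2) = 87.4619 m^2


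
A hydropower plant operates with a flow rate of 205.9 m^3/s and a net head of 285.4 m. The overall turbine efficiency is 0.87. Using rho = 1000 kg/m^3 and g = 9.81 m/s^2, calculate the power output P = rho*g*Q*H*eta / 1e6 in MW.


P = 1000 * 9.81 * 205.9 * 285.4 * 0.87 / 1e6 = 501.5319 MW


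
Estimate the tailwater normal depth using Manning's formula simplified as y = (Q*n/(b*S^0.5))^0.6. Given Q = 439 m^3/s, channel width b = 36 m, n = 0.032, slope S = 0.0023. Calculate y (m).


y = (439 * 0.032 / (36 * 0.0023^0.5))^0.6 = 3.5178 m


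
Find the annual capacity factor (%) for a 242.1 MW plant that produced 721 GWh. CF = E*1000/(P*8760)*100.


CF = 721 * 1000 / (242.1 * 8760) * 100 = 33.9967 %


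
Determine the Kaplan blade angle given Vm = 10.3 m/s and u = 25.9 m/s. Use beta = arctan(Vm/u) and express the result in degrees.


beta = arctan(10.3 / 25.9) = 21.6869 degrees


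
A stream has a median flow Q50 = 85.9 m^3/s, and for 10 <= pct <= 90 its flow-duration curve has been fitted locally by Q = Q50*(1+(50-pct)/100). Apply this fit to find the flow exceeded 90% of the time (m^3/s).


Q = 85.9 * (1 + (50 - 90)/100) = 51.5400 m^3/s


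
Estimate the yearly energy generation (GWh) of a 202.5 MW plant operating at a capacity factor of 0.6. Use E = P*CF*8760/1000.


E = 202.5 * 0.6 * 8760 / 1000 = 1064.3400 GWh


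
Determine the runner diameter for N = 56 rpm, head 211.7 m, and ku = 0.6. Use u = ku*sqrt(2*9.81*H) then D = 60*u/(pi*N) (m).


u = 0.6 * sqrt(2*9.81*211.7) = 38.6688 m/s
D = 60 * 38.6688 / (pi * 56) = 13.1879 m


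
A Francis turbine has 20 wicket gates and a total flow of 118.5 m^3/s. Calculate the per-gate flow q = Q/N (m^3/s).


q = 118.5 / 20 = 5.9250 m^3/s


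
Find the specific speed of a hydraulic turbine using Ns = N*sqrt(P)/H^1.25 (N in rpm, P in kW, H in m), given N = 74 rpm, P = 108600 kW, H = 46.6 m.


Ns = 74 * 108600^0.5 / 46.6^1.25 = 200.2923


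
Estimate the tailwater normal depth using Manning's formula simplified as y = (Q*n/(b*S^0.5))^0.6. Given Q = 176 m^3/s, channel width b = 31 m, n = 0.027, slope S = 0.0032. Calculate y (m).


y = (176 * 0.027 / (31 * 0.0032^0.5))^0.6 = 1.8187 m


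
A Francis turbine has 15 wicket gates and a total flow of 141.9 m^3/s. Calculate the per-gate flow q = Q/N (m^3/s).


q = 141.9 / 15 = 9.4600 m^3/s


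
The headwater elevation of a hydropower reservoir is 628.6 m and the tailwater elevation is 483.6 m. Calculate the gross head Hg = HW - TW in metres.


Hg = 628.6 - 483.6 = 145.0000 m


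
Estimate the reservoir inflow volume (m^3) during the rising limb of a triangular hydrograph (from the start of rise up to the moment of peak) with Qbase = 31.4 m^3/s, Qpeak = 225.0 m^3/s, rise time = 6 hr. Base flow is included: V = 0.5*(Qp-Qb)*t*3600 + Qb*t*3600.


V = 0.5*(225.0 - 31.4)*6*3600 + 31.4*6*3600 = 2.7691e+06 m^3


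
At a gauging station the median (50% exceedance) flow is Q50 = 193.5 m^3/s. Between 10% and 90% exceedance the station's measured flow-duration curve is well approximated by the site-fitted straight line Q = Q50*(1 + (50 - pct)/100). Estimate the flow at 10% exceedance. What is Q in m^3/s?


Q = 193.5 * (1 + (50 - 10)/100) = 270.9000 m^3/s


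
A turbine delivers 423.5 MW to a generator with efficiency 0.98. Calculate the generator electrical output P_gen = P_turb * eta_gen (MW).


P_gen = 423.5 * 0.98 = 415.0300 MW


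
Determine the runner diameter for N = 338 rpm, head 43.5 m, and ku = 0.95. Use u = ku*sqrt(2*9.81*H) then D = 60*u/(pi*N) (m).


u = 0.95 * sqrt(2*9.81*43.5) = 27.7535 m/s
D = 60 * 27.7535 / (pi * 338) = 1.5682 m


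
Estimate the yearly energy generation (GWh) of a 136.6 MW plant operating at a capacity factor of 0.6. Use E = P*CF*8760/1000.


E = 136.6 * 0.6 * 8760 / 1000 = 717.9696 GWh


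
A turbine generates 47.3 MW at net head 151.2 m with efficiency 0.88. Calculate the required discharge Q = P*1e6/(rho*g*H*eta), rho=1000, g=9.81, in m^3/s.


Q = 47.3 * 1e6 / (1000 * 9.81 * 151.2 * 0.88) = 36.2375 m^3/s


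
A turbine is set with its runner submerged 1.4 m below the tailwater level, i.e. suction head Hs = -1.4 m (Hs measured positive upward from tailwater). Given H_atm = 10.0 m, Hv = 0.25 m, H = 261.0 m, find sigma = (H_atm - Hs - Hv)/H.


sigma = (10.0 - (-1.4) - 0.25) / 261.0 = 0.0427


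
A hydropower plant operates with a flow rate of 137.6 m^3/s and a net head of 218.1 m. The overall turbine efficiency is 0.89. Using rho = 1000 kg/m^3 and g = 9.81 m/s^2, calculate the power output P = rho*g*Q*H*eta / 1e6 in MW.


P = 1000 * 9.81 * 137.6 * 218.1 * 0.89 / 1e6 = 262.0192 MW


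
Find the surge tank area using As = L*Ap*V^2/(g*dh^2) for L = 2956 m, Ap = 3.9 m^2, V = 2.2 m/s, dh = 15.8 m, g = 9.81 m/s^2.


As = 2956 * 3.9 * 2.2^2 / (9.81 * 15.8^2) = 22.7841 m^2


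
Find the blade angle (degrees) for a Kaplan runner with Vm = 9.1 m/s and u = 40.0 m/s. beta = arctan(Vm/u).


beta = arctan(9.1 / 40.0) = 12.8166 degrees


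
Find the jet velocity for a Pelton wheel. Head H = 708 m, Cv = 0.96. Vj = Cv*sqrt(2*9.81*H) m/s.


Vj = 0.96 * sqrt(2*9.81*708) = 113.1455 m/s


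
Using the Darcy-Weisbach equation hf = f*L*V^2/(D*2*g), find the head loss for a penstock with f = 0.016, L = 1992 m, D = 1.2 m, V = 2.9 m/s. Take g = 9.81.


hf = 0.016 * 1992 * 2.9^2 / (1.2 * 2 * 9.81) = 11.3848 m


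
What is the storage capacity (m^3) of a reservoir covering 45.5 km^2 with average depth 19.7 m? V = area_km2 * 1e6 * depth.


V = 45.5 * 1e6 * 19.7 = 8.9635e+08 m^3


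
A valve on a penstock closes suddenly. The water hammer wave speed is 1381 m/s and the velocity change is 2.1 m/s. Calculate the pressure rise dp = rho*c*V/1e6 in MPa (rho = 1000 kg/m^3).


dp = 1000 * 1381 * 2.1 / 1e6 = 2.9001 MPa


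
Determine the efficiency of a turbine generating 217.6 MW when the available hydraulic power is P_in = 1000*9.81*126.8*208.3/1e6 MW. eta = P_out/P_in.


P_in = 1000 * 9.81 * 126.8 * 208.3 / 1e6 = 259.1060 MW
eta = 217.6 / 259.1060 = 0.8398


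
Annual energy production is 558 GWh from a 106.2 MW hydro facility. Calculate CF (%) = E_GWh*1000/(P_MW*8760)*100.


CF = 558 * 1000 / (106.2 * 8760) * 100 = 59.9799 %


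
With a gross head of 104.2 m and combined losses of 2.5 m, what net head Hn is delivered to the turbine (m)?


Hn = 104.2 - 2.5 = 101.7000 m


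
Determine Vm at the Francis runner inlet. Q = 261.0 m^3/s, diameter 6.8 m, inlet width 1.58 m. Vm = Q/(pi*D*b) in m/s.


Vm = 261.0 / (pi * 6.8 * 1.58) = 7.7326 m/s


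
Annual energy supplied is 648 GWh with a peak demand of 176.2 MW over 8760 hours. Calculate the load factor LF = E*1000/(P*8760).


LF = 648 * 1000 / (176.2 * 8760) = 0.4198


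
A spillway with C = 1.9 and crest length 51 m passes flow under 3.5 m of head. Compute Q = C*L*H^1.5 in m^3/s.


Q = 1.9 * 51 * 3.5^1.5 = 634.4916 m^3/s


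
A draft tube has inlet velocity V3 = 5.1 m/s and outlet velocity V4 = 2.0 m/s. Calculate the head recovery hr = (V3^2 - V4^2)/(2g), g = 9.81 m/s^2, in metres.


hr = (5.1^2 - 2.0^2) / (2*9.81) = 1.1218 m


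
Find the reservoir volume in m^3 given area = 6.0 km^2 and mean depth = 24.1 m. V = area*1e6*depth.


V = 6.0 * 1e6 * 24.1 = 1.4460e+08 m^3


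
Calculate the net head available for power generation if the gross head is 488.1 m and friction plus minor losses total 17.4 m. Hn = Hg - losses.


Hn = 488.1 - 17.4 = 470.7000 m


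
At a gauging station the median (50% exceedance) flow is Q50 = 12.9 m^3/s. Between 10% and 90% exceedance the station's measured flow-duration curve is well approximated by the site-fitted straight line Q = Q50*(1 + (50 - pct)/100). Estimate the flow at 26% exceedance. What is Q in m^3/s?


Q = 12.9 * (1 + (50 - 26)/100) = 15.9960 m^3/s


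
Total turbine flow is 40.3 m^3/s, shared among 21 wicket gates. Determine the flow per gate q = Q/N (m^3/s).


q = 40.3 / 21 = 1.9190 m^3/s


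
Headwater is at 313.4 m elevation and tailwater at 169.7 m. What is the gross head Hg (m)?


Hg = 313.4 - 169.7 = 143.7000 m


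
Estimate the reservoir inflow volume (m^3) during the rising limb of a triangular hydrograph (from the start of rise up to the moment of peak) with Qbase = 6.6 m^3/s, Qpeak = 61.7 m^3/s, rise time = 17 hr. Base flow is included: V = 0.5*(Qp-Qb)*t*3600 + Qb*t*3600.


V = 0.5*(61.7 - 6.6)*17*3600 + 6.6*17*3600 = 2.0900e+06 m^3


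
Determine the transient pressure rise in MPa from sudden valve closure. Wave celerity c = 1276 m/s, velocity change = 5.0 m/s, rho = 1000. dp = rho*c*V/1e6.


dp = 1000 * 1276 * 5.0 / 1e6 = 6.3800 MPa


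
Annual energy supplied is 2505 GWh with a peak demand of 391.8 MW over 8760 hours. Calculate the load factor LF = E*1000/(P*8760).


LF = 2505 * 1000 / (391.8 * 8760) = 0.7299


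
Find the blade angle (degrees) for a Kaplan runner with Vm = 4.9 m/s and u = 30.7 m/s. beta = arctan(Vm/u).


beta = arctan(4.9 / 30.7) = 9.0684 degrees


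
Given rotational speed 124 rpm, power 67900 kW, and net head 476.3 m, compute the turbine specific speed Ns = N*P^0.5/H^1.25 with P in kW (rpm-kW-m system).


Ns = 124 * 67900^0.5 / 476.3^1.25 = 14.5213


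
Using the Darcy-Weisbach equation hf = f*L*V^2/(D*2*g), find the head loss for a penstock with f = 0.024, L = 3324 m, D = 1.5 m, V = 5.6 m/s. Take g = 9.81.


hf = 0.024 * 3324 * 5.6^2 / (1.5 * 2 * 9.81) = 85.0077 m


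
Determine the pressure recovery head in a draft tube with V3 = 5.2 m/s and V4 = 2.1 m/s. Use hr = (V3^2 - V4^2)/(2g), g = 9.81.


hr = (5.2^2 - 2.1^2) / (2*9.81) = 1.1534 m


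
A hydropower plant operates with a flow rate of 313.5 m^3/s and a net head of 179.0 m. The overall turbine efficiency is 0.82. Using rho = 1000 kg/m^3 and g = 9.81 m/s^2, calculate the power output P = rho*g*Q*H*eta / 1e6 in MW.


P = 1000 * 9.81 * 313.5 * 179.0 * 0.82 / 1e6 = 451.4123 MW


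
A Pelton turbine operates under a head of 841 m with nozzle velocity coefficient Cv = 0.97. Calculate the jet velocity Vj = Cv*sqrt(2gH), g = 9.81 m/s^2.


Vj = 0.97 * sqrt(2*9.81*841) = 124.6003 m/s


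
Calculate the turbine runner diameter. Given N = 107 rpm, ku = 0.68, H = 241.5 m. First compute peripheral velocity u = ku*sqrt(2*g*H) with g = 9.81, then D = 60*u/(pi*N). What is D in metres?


u = 0.68 * sqrt(2*9.81*241.5) = 46.8077 m/s
D = 60 * 46.8077 / (pi * 107) = 8.3548 m


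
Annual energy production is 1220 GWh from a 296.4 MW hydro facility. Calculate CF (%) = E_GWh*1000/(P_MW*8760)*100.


CF = 1220 * 1000 / (296.4 * 8760) * 100 = 46.9870 %


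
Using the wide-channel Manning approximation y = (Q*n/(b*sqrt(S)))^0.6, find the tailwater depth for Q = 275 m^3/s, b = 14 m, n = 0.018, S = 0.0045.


y = (275 * 0.018 / (14 * 0.0045^0.5))^0.6 = 2.7110 m


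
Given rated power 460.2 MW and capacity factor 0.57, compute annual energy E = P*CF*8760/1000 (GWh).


E = 460.2 * 0.57 * 8760 / 1000 = 2297.8706 GWh


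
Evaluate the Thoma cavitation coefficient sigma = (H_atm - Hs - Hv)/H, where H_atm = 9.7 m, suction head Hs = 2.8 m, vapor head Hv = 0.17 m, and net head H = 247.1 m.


sigma = (9.7 - 2.8 - 0.17) / 247.1 = 0.0272


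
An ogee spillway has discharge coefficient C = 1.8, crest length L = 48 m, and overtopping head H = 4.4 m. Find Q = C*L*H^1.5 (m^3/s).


Q = 1.8 * 48 * 4.4^1.5 = 797.4303 m^3/s


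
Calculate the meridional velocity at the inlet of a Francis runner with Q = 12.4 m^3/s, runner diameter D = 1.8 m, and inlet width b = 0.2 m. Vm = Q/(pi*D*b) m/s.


Vm = 12.4 / (pi * 1.8 * 0.2) = 10.9640 m/s


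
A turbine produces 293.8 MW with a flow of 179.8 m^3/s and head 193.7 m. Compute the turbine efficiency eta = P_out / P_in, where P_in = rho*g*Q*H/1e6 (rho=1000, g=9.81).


P_in = 1000 * 9.81 * 179.8 * 193.7 / 1e6 = 341.6554 MW
eta = 293.8 / 341.6554 = 0.8599


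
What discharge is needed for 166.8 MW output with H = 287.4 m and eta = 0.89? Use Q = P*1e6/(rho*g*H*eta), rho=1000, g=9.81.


Q = 166.8 * 1e6 / (1000 * 9.81 * 287.4 * 0.89) = 66.4738 m^3/s


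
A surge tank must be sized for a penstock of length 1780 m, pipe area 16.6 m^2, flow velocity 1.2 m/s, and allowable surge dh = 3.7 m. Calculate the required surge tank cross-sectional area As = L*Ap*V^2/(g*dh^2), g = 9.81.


As = 1780 * 16.6 * 1.2^2 / (9.81 * 3.7^2) = 316.8240 m^2


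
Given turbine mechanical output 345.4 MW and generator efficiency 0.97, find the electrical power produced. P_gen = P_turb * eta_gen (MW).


P_gen = 345.4 * 0.97 = 335.0380 MW


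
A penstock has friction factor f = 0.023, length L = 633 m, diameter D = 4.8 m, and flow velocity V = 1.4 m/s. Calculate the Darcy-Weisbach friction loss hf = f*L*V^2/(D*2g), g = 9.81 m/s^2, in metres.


hf = 0.023 * 633 * 1.4^2 / (4.8 * 2 * 9.81) = 0.3030 m


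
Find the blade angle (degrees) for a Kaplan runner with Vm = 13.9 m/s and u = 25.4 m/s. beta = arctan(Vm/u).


beta = arctan(13.9 / 25.4) = 28.6894 degrees


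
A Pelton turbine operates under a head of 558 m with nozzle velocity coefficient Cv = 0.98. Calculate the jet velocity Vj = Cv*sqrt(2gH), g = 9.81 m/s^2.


Vj = 0.98 * sqrt(2*9.81*558) = 102.5398 m/s


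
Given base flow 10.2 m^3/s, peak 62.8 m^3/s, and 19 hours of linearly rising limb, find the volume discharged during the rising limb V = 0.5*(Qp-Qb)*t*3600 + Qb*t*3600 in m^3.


V = 0.5*(62.8 - 10.2)*19*3600 + 10.2*19*3600 = 2.4966e+06 m^3


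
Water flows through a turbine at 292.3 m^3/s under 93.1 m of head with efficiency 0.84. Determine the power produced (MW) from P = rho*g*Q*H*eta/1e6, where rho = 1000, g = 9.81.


P = 1000 * 9.81 * 292.3 * 93.1 * 0.84 / 1e6 = 224.2471 MW


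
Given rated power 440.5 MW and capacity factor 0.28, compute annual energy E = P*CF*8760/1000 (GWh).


E = 440.5 * 0.28 * 8760 / 1000 = 1080.4584 GWh


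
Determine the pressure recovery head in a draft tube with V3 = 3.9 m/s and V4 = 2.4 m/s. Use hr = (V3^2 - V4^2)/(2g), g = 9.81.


hr = (3.9^2 - 2.4^2) / (2*9.81) = 0.4817 m


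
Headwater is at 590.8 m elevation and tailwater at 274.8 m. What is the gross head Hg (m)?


Hg = 590.8 - 274.8 = 316.0000 m


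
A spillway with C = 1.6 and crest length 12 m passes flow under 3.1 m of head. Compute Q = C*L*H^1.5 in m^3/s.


Q = 1.6 * 12 * 3.1^1.5 = 104.7958 m^3/s


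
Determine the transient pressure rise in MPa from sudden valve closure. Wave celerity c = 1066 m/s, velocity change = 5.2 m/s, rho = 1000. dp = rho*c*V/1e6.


dp = 1000 * 1066 * 5.2 / 1e6 = 5.5432 MPa


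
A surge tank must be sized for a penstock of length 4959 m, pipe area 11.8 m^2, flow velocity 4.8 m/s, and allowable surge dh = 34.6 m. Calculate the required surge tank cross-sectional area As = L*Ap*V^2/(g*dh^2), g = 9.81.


As = 4959 * 11.8 * 4.8^2 / (9.81 * 34.6^2) = 114.7988 m^2


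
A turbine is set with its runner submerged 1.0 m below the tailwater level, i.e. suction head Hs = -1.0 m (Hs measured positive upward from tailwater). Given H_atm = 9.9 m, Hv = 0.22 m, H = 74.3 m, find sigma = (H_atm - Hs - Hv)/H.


sigma = (9.9 - (-1.0) - 0.22) / 74.3 = 0.1437


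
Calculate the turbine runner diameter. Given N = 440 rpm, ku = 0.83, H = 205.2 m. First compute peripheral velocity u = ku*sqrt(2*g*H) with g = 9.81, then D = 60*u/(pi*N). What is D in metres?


u = 0.83 * sqrt(2*9.81*205.2) = 52.6643 m/s
D = 60 * 52.6643 / (pi * 440) = 2.2859 m


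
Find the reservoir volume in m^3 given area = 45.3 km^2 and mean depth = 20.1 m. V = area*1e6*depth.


V = 45.3 * 1e6 * 20.1 = 9.1053e+08 m^3


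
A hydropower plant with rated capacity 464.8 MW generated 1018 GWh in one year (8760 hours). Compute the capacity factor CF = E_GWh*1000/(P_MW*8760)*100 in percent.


CF = 1018 * 1000 / (464.8 * 8760) * 100 = 25.0022 %


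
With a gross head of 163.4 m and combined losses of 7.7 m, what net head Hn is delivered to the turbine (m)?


Hn = 163.4 - 7.7 = 155.7000 m


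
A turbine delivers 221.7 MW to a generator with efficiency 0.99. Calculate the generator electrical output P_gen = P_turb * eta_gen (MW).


P_gen = 221.7 * 0.99 = 219.4830 MW


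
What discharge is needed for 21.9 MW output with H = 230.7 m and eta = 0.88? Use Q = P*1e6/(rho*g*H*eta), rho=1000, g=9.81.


Q = 21.9 * 1e6 / (1000 * 9.81 * 230.7 * 0.88) = 10.9963 m^3/s


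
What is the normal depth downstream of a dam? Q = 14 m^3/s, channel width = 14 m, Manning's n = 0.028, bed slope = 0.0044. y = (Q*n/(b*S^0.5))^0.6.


y = (14 * 0.028 / (14 * 0.0044^0.5))^0.6 = 0.5960 m


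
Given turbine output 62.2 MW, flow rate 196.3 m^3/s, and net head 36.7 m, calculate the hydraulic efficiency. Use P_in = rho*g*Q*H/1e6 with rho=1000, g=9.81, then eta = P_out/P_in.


P_in = 1000 * 9.81 * 196.3 * 36.7 / 1e6 = 70.6733 MW
eta = 62.2 / 70.6733 = 0.8801


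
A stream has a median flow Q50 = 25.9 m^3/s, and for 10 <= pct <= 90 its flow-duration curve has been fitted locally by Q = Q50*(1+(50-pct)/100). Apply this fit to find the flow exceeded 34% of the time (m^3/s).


Q = 25.9 * (1 + (50 - 34)/100) = 30.0440 m^3/s


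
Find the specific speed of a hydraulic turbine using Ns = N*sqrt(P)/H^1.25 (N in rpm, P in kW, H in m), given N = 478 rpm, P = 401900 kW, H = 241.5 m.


Ns = 478 * 401900^0.5 / 241.5^1.25 = 318.3028


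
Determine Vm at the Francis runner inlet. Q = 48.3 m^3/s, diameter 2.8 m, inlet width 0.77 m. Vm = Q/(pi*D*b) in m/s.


Vm = 48.3 / (pi * 2.8 * 0.77) = 7.1310 m/s


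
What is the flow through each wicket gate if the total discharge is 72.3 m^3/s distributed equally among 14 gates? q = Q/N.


q = 72.3 / 14 = 5.1643 m^3/s


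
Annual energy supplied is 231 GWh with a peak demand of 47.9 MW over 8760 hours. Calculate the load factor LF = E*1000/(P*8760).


LF = 231 * 1000 / (47.9 * 8760) = 0.5505


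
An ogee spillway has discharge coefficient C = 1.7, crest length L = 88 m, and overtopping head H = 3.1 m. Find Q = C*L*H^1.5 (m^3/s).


Q = 1.7 * 88 * 3.1^1.5 = 816.5337 m^3/s


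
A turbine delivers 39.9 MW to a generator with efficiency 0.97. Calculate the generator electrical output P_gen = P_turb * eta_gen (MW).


P_gen = 39.9 * 0.97 = 38.7030 MW


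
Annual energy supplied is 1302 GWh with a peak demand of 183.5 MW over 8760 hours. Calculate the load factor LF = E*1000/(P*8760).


LF = 1302 * 1000 / (183.5 * 8760) = 0.8100


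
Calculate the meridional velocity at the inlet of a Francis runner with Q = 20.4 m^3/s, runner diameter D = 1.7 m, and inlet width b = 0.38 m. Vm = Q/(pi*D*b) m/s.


Vm = 20.4 / (pi * 1.7 * 0.38) = 10.0519 m/s


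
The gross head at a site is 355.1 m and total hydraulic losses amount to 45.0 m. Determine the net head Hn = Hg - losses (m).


Hn = 355.1 - 45.0 = 310.1000 m


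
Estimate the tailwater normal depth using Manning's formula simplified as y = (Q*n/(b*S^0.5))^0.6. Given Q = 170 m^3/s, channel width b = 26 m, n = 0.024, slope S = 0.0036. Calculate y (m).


y = (170 * 0.024 / (26 * 0.0036^0.5))^0.6 = 1.7804 m


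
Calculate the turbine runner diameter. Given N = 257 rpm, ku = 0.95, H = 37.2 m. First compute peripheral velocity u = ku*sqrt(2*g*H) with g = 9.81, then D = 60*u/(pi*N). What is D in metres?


u = 0.95 * sqrt(2*9.81*37.2) = 25.6652 m/s
D = 60 * 25.6652 / (pi * 257) = 1.9073 m


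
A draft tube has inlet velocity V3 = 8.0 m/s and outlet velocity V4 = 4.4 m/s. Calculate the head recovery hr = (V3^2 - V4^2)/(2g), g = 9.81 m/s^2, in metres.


hr = (8.0^2 - 4.4^2) / (2*9.81) = 2.2752 m


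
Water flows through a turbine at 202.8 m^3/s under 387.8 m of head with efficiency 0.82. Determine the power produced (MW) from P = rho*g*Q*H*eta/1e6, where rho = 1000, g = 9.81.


P = 1000 * 9.81 * 202.8 * 387.8 * 0.82 / 1e6 = 632.6429 MW


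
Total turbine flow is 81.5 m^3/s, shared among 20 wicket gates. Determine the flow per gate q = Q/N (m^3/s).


q = 81.5 / 20 = 4.0750 m^3/s


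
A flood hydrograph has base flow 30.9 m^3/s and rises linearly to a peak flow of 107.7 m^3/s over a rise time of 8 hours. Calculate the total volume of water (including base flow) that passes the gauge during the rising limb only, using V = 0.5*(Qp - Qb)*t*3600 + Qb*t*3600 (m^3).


V = 0.5*(107.7 - 30.9)*8*3600 + 30.9*8*3600 = 1.9958e+06 m^3


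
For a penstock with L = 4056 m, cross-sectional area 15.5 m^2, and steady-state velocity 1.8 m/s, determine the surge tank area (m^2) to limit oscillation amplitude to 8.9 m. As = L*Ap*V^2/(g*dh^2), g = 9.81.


As = 4056 * 15.5 * 1.8^2 / (9.81 * 8.9^2) = 262.1354 m^2


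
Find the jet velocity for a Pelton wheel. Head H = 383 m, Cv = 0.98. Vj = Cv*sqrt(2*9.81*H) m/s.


Vj = 0.98 * sqrt(2*9.81*383) = 84.9523 m/s


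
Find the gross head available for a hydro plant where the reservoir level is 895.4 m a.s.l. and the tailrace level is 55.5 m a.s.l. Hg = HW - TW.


Hg = 895.4 - 55.5 = 839.9000 m


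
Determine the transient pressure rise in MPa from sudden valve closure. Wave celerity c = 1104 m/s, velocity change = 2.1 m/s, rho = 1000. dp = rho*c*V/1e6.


dp = 1000 * 1104 * 2.1 / 1e6 = 2.3184 MPa


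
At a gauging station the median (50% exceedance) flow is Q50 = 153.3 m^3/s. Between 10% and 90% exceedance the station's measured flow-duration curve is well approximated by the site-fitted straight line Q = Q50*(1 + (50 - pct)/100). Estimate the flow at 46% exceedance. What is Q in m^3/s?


Q = 153.3 * (1 + (50 - 46)/100) = 159.4320 m^3/s


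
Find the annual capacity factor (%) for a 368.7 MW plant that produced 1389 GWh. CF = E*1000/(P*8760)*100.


CF = 1389 * 1000 / (368.7 * 8760) * 100 = 43.0056 %


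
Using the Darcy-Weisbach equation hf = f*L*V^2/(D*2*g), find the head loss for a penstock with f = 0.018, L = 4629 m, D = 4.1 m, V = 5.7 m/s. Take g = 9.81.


hf = 0.018 * 4629 * 5.7^2 / (4.1 * 2 * 9.81) = 33.6532 m


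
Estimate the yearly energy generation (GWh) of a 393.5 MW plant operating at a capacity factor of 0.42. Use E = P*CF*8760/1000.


E = 393.5 * 0.42 * 8760 / 1000 = 1447.7652 GWh


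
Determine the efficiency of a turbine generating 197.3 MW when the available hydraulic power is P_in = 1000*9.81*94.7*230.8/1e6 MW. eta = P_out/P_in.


P_in = 1000 * 9.81 * 94.7 * 230.8 / 1e6 = 214.4148 MW
eta = 197.3 / 214.4148 = 0.9202


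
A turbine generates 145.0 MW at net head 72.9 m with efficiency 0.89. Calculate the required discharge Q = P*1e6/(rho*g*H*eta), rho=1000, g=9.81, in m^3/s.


Q = 145.0 * 1e6 / (1000 * 9.81 * 72.9 * 0.89) = 227.8146 m^3/s


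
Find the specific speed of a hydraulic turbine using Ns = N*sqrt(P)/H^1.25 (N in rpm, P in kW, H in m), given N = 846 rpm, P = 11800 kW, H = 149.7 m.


Ns = 846 * 11800^0.5 / 149.7^1.25 = 175.5028


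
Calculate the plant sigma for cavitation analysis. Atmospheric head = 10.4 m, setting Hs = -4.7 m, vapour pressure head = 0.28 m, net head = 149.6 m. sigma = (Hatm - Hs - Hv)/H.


sigma = (10.4 - (-4.7) - 0.28) / 149.6 = 0.0991


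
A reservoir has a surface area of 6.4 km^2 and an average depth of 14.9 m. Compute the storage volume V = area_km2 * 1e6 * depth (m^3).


V = 6.4 * 1e6 * 14.9 = 9.5360e+07 m^3


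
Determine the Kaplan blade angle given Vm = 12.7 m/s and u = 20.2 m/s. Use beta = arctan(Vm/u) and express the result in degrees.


beta = arctan(12.7 / 20.2) = 32.1581 degrees


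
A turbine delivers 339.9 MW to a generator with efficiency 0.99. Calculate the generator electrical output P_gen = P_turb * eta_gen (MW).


P_gen = 339.9 * 0.99 = 336.5010 MW


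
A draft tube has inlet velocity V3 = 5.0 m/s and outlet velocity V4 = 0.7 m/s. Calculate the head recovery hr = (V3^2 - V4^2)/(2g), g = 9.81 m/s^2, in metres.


hr = (5.0^2 - 0.7^2) / (2*9.81) = 1.2492 m


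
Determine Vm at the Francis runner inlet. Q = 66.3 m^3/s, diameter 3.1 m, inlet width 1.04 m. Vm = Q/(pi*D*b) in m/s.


Vm = 66.3 / (pi * 3.1 * 1.04) = 6.5459 m/s


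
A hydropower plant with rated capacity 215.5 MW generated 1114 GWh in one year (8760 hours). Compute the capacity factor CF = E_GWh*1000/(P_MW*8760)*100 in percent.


CF = 1114 * 1000 / (215.5 * 8760) * 100 = 59.0111 %


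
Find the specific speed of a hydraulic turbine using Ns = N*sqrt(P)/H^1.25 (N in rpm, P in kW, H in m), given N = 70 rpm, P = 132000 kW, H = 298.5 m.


Ns = 70 * 132000^0.5 / 298.5^1.25 = 20.4977


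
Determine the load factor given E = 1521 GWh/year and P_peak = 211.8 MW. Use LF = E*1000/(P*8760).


LF = 1521 * 1000 / (211.8 * 8760) = 0.8198


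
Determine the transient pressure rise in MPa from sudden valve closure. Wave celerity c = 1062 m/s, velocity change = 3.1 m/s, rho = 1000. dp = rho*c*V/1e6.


dp = 1000 * 1062 * 3.1 / 1e6 = 3.2922 MPa


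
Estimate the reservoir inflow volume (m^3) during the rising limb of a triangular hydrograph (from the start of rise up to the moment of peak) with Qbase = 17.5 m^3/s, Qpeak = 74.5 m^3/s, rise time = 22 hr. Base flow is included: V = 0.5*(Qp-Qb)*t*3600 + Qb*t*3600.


V = 0.5*(74.5 - 17.5)*22*3600 + 17.5*22*3600 = 3.6432e+06 m^3


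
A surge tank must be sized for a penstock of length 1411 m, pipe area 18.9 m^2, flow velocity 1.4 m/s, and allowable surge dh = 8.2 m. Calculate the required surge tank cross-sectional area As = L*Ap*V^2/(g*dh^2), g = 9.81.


As = 1411 * 18.9 * 1.4^2 / (9.81 * 8.2^2) = 79.2407 m^2
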